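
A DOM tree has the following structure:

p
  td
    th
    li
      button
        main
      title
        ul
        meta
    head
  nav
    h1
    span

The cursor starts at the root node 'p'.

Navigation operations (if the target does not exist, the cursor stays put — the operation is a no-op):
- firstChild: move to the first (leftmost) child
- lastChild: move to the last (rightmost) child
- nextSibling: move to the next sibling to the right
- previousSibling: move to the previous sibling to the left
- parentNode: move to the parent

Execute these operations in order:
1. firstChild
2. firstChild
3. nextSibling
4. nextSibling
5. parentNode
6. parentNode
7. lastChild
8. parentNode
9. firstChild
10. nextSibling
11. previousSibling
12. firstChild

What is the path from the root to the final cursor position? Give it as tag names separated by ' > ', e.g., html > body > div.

Answer: p > td > th

Derivation:
After 1 (firstChild): td
After 2 (firstChild): th
After 3 (nextSibling): li
After 4 (nextSibling): head
After 5 (parentNode): td
After 6 (parentNode): p
After 7 (lastChild): nav
After 8 (parentNode): p
After 9 (firstChild): td
After 10 (nextSibling): nav
After 11 (previousSibling): td
After 12 (firstChild): th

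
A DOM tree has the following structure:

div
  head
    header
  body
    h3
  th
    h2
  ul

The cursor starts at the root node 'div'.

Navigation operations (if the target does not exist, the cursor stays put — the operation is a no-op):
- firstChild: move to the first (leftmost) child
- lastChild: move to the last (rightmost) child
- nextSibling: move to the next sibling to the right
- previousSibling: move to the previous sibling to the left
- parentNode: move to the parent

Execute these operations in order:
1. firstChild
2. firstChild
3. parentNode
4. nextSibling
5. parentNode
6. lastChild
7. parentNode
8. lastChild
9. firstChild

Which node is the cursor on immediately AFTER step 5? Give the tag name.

After 1 (firstChild): head
After 2 (firstChild): header
After 3 (parentNode): head
After 4 (nextSibling): body
After 5 (parentNode): div

Answer: div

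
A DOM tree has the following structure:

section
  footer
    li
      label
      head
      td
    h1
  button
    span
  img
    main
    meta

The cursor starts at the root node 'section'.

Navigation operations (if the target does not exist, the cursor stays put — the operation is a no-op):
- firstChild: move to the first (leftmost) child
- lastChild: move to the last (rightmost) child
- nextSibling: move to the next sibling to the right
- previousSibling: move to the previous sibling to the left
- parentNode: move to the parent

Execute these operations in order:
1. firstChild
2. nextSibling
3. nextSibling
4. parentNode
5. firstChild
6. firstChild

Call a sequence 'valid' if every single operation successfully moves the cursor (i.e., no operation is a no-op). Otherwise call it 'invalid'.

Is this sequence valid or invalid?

Answer: valid

Derivation:
After 1 (firstChild): footer
After 2 (nextSibling): button
After 3 (nextSibling): img
After 4 (parentNode): section
After 5 (firstChild): footer
After 6 (firstChild): li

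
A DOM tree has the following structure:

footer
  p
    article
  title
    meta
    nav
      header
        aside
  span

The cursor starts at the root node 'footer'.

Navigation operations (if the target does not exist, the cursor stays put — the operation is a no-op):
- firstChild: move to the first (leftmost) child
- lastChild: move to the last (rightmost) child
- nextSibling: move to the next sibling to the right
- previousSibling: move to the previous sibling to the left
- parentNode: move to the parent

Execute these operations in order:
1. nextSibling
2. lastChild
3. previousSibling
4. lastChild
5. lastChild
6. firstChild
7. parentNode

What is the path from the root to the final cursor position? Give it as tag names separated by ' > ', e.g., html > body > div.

Answer: footer > title > nav > header

Derivation:
After 1 (nextSibling): footer (no-op, stayed)
After 2 (lastChild): span
After 3 (previousSibling): title
After 4 (lastChild): nav
After 5 (lastChild): header
After 6 (firstChild): aside
After 7 (parentNode): header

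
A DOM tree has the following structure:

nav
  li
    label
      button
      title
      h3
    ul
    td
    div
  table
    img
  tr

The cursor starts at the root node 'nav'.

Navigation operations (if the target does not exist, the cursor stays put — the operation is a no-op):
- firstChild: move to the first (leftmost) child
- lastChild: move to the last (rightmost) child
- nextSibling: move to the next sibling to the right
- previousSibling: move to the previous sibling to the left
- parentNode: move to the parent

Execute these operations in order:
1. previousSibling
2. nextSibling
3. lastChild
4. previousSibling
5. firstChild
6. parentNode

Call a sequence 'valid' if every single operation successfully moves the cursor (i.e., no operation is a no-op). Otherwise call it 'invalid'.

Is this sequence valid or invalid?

After 1 (previousSibling): nav (no-op, stayed)
After 2 (nextSibling): nav (no-op, stayed)
After 3 (lastChild): tr
After 4 (previousSibling): table
After 5 (firstChild): img
After 6 (parentNode): table

Answer: invalid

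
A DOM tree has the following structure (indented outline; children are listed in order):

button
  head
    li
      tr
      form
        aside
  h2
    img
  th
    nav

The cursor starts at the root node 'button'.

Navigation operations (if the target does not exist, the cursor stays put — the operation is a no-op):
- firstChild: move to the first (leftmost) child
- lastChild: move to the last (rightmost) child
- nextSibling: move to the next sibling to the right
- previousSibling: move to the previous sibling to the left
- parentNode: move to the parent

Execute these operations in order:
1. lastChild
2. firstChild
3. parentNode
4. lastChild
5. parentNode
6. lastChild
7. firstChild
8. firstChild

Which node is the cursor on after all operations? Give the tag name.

Answer: nav

Derivation:
After 1 (lastChild): th
After 2 (firstChild): nav
After 3 (parentNode): th
After 4 (lastChild): nav
After 5 (parentNode): th
After 6 (lastChild): nav
After 7 (firstChild): nav (no-op, stayed)
After 8 (firstChild): nav (no-op, stayed)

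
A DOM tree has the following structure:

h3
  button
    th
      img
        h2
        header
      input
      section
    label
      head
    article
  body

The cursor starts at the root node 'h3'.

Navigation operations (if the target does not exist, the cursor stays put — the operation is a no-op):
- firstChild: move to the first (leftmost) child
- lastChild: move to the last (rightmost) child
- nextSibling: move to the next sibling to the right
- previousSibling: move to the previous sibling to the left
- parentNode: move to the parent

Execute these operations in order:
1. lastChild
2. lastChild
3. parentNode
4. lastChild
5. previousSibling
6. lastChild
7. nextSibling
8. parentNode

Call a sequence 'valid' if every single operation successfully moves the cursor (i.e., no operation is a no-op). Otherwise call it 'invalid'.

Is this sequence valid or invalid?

After 1 (lastChild): body
After 2 (lastChild): body (no-op, stayed)
After 3 (parentNode): h3
After 4 (lastChild): body
After 5 (previousSibling): button
After 6 (lastChild): article
After 7 (nextSibling): article (no-op, stayed)
After 8 (parentNode): button

Answer: invalid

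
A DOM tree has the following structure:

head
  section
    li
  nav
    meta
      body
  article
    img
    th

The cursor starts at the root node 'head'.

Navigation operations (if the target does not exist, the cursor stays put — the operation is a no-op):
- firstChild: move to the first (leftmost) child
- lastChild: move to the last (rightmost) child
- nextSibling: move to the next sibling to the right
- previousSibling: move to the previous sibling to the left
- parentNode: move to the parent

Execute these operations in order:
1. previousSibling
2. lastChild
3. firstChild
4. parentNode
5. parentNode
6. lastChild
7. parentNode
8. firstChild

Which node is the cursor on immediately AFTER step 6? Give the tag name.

Answer: article

Derivation:
After 1 (previousSibling): head (no-op, stayed)
After 2 (lastChild): article
After 3 (firstChild): img
After 4 (parentNode): article
After 5 (parentNode): head
After 6 (lastChild): article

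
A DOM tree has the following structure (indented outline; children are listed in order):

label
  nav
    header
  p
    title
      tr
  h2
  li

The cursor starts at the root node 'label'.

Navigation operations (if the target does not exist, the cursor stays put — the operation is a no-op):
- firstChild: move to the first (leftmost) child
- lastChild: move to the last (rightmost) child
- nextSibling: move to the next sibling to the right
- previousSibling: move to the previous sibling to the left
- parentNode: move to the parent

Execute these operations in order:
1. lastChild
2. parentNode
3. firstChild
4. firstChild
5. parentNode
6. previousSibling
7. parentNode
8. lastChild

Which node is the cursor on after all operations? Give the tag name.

After 1 (lastChild): li
After 2 (parentNode): label
After 3 (firstChild): nav
After 4 (firstChild): header
After 5 (parentNode): nav
After 6 (previousSibling): nav (no-op, stayed)
After 7 (parentNode): label
After 8 (lastChild): li

Answer: li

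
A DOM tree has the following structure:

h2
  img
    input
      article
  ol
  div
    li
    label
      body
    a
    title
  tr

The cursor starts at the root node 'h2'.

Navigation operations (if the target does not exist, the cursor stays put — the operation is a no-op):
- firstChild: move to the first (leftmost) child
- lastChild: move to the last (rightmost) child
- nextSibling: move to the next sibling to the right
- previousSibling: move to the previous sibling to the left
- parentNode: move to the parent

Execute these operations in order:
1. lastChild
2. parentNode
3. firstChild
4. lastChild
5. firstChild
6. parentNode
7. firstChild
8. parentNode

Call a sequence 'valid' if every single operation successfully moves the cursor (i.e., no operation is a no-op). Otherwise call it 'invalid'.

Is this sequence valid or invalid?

Answer: valid

Derivation:
After 1 (lastChild): tr
After 2 (parentNode): h2
After 3 (firstChild): img
After 4 (lastChild): input
After 5 (firstChild): article
After 6 (parentNode): input
After 7 (firstChild): article
After 8 (parentNode): input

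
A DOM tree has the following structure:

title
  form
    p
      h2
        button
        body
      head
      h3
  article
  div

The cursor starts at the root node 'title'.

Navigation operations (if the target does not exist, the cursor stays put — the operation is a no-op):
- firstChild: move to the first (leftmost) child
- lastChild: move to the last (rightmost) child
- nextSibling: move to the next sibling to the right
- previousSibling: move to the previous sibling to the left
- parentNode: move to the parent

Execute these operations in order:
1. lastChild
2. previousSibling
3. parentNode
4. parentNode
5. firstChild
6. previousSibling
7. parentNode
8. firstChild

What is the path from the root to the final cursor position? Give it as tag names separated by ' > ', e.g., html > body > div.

After 1 (lastChild): div
After 2 (previousSibling): article
After 3 (parentNode): title
After 4 (parentNode): title (no-op, stayed)
After 5 (firstChild): form
After 6 (previousSibling): form (no-op, stayed)
After 7 (parentNode): title
After 8 (firstChild): form

Answer: title > form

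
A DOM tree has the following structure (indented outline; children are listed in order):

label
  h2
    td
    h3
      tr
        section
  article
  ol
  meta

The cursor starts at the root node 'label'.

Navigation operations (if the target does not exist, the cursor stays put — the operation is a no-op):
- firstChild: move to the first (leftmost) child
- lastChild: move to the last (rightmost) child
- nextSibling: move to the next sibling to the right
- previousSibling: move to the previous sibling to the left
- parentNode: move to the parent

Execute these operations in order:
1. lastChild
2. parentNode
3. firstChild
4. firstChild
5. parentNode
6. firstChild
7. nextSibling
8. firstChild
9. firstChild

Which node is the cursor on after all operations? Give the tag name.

Answer: section

Derivation:
After 1 (lastChild): meta
After 2 (parentNode): label
After 3 (firstChild): h2
After 4 (firstChild): td
After 5 (parentNode): h2
After 6 (firstChild): td
After 7 (nextSibling): h3
After 8 (firstChild): tr
After 9 (firstChild): section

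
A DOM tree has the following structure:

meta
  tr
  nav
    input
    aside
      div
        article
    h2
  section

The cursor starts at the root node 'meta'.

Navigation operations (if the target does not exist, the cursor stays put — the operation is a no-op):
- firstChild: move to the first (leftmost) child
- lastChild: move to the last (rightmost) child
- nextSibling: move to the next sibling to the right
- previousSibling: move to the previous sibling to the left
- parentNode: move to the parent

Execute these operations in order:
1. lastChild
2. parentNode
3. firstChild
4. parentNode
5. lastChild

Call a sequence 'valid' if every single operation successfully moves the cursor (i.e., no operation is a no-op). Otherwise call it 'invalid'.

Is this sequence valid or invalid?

After 1 (lastChild): section
After 2 (parentNode): meta
After 3 (firstChild): tr
After 4 (parentNode): meta
After 5 (lastChild): section

Answer: valid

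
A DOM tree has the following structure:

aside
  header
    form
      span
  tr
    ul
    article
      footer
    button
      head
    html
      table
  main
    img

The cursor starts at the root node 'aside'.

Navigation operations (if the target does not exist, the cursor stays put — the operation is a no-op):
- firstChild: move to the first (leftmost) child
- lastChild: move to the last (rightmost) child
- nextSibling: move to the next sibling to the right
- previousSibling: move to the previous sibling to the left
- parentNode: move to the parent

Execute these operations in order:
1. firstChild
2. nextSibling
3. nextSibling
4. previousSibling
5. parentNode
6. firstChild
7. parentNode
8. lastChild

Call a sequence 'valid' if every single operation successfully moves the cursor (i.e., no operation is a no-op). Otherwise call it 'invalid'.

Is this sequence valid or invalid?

After 1 (firstChild): header
After 2 (nextSibling): tr
After 3 (nextSibling): main
After 4 (previousSibling): tr
After 5 (parentNode): aside
After 6 (firstChild): header
After 7 (parentNode): aside
After 8 (lastChild): main

Answer: valid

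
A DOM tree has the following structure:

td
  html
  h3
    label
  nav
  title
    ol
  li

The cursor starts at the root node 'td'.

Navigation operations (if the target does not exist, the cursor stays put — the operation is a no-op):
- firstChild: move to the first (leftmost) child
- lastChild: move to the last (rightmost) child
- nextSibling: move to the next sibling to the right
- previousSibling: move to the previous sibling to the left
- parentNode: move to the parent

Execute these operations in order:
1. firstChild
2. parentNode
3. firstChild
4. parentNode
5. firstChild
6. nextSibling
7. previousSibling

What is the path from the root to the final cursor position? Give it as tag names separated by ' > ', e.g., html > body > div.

After 1 (firstChild): html
After 2 (parentNode): td
After 3 (firstChild): html
After 4 (parentNode): td
After 5 (firstChild): html
After 6 (nextSibling): h3
After 7 (previousSibling): html

Answer: td > html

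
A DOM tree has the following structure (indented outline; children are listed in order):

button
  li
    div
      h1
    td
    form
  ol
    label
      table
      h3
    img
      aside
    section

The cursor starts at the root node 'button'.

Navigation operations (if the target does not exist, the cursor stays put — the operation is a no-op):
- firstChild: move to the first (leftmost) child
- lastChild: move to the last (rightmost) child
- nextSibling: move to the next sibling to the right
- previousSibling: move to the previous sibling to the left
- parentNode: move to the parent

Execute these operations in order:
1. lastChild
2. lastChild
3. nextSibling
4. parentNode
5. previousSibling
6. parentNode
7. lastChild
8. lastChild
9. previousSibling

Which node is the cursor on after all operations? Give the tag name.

Answer: img

Derivation:
After 1 (lastChild): ol
After 2 (lastChild): section
After 3 (nextSibling): section (no-op, stayed)
After 4 (parentNode): ol
After 5 (previousSibling): li
After 6 (parentNode): button
After 7 (lastChild): ol
After 8 (lastChild): section
After 9 (previousSibling): img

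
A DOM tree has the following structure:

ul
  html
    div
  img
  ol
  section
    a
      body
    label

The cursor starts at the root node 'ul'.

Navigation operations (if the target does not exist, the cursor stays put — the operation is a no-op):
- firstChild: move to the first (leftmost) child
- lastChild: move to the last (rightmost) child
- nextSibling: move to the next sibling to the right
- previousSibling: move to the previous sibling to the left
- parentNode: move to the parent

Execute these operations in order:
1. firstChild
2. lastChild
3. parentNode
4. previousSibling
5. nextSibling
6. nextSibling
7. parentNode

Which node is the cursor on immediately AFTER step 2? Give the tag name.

Answer: div

Derivation:
After 1 (firstChild): html
After 2 (lastChild): div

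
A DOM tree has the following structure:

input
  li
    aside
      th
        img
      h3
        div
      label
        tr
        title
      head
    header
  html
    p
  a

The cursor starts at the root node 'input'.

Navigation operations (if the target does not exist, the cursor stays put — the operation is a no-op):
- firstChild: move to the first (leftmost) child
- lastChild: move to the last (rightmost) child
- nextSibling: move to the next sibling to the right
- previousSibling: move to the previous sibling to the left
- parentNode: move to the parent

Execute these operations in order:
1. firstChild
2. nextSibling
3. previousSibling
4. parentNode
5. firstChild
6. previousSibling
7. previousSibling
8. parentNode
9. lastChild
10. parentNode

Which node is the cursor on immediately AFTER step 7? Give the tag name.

After 1 (firstChild): li
After 2 (nextSibling): html
After 3 (previousSibling): li
After 4 (parentNode): input
After 5 (firstChild): li
After 6 (previousSibling): li (no-op, stayed)
After 7 (previousSibling): li (no-op, stayed)

Answer: li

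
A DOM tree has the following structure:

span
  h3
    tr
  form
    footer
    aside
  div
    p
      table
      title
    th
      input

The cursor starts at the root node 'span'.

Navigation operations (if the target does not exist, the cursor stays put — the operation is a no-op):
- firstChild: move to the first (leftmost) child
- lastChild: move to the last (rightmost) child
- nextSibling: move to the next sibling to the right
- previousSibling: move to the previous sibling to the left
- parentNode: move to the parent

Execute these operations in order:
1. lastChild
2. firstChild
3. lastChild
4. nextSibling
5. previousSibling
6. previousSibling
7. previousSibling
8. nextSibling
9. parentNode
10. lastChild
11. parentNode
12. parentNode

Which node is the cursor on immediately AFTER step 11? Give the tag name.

Answer: p

Derivation:
After 1 (lastChild): div
After 2 (firstChild): p
After 3 (lastChild): title
After 4 (nextSibling): title (no-op, stayed)
After 5 (previousSibling): table
After 6 (previousSibling): table (no-op, stayed)
After 7 (previousSibling): table (no-op, stayed)
After 8 (nextSibling): title
After 9 (parentNode): p
After 10 (lastChild): title
After 11 (parentNode): p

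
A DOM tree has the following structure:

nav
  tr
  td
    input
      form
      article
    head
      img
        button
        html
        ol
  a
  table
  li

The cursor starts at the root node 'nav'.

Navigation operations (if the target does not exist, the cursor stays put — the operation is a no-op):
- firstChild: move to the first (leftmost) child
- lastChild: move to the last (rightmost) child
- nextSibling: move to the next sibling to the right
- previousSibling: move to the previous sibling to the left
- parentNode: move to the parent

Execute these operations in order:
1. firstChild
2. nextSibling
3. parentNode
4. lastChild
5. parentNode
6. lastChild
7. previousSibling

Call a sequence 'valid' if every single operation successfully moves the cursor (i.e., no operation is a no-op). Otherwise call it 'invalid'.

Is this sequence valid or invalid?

Answer: valid

Derivation:
After 1 (firstChild): tr
After 2 (nextSibling): td
After 3 (parentNode): nav
After 4 (lastChild): li
After 5 (parentNode): nav
After 6 (lastChild): li
After 7 (previousSibling): table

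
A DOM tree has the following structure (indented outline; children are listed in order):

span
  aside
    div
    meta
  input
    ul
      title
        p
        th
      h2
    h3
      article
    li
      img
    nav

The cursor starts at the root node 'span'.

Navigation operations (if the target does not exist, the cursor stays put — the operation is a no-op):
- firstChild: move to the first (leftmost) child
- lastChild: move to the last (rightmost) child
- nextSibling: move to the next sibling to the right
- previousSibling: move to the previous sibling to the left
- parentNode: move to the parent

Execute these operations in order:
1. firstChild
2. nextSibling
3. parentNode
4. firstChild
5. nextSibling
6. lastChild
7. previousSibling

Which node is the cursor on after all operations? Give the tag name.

Answer: li

Derivation:
After 1 (firstChild): aside
After 2 (nextSibling): input
After 3 (parentNode): span
After 4 (firstChild): aside
After 5 (nextSibling): input
After 6 (lastChild): nav
After 7 (previousSibling): li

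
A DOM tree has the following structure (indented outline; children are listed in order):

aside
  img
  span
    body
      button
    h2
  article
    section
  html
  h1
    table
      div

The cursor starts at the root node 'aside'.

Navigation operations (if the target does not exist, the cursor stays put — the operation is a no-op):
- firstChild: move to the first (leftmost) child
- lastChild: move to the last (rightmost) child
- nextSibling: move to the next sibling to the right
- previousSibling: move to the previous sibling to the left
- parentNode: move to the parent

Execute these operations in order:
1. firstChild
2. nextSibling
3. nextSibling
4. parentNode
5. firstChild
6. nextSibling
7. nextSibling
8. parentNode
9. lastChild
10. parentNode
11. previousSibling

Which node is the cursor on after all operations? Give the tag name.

After 1 (firstChild): img
After 2 (nextSibling): span
After 3 (nextSibling): article
After 4 (parentNode): aside
After 5 (firstChild): img
After 6 (nextSibling): span
After 7 (nextSibling): article
After 8 (parentNode): aside
After 9 (lastChild): h1
After 10 (parentNode): aside
After 11 (previousSibling): aside (no-op, stayed)

Answer: aside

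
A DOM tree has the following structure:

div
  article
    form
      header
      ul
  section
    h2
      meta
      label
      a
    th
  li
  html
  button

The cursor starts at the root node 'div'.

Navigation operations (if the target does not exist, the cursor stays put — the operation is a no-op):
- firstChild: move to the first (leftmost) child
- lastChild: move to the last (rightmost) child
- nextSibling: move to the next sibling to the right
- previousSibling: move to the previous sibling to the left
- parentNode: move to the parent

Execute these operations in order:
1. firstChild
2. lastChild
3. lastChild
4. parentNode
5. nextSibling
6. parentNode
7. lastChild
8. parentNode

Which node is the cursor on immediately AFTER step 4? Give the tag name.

Answer: form

Derivation:
After 1 (firstChild): article
After 2 (lastChild): form
After 3 (lastChild): ul
After 4 (parentNode): form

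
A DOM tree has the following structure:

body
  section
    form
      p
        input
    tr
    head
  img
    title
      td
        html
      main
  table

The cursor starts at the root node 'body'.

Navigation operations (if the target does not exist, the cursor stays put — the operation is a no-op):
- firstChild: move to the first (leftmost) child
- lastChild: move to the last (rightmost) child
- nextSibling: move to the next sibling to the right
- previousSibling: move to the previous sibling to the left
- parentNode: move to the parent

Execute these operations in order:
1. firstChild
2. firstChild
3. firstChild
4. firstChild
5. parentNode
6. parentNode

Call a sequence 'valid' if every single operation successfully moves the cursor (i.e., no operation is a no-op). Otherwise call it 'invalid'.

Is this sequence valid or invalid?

Answer: valid

Derivation:
After 1 (firstChild): section
After 2 (firstChild): form
After 3 (firstChild): p
After 4 (firstChild): input
After 5 (parentNode): p
After 6 (parentNode): form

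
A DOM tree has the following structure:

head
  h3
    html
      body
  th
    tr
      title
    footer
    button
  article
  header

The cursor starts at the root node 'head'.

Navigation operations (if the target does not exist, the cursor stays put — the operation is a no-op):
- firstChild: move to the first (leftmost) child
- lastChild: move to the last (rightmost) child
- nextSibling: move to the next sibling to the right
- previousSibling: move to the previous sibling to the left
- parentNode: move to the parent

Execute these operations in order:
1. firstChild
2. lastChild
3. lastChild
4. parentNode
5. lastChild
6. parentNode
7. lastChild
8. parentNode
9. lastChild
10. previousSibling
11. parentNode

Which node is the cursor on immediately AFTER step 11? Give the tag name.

Answer: html

Derivation:
After 1 (firstChild): h3
After 2 (lastChild): html
After 3 (lastChild): body
After 4 (parentNode): html
After 5 (lastChild): body
After 6 (parentNode): html
After 7 (lastChild): body
After 8 (parentNode): html
After 9 (lastChild): body
After 10 (previousSibling): body (no-op, stayed)
After 11 (parentNode): html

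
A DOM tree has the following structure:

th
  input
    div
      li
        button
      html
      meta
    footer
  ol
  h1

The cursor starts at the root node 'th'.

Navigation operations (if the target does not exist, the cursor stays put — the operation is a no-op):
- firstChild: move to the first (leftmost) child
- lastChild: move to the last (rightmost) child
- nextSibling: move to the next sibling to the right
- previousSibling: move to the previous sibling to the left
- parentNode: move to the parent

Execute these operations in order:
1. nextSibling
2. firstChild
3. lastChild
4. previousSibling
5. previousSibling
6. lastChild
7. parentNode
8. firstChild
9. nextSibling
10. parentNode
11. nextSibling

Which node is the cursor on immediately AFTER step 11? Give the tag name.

After 1 (nextSibling): th (no-op, stayed)
After 2 (firstChild): input
After 3 (lastChild): footer
After 4 (previousSibling): div
After 5 (previousSibling): div (no-op, stayed)
After 6 (lastChild): meta
After 7 (parentNode): div
After 8 (firstChild): li
After 9 (nextSibling): html
After 10 (parentNode): div
After 11 (nextSibling): footer

Answer: footer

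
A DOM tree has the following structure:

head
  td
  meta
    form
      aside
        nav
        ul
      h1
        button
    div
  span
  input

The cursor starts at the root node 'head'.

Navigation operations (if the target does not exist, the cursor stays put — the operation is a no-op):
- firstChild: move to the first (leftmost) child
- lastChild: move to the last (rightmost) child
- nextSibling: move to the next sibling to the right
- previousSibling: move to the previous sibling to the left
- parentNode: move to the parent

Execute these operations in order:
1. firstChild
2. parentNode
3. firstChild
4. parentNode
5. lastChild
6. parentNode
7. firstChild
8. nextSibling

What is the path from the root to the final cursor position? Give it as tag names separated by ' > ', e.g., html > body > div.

After 1 (firstChild): td
After 2 (parentNode): head
After 3 (firstChild): td
After 4 (parentNode): head
After 5 (lastChild): input
After 6 (parentNode): head
After 7 (firstChild): td
After 8 (nextSibling): meta

Answer: head > meta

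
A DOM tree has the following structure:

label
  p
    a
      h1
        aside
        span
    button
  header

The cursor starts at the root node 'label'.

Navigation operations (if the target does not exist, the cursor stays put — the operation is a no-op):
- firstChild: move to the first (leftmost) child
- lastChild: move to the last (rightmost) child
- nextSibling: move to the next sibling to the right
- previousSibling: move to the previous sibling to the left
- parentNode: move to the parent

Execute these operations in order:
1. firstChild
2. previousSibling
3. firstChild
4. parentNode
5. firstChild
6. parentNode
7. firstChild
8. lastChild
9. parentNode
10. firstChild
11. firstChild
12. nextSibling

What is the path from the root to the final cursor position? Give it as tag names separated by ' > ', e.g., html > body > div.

After 1 (firstChild): p
After 2 (previousSibling): p (no-op, stayed)
After 3 (firstChild): a
After 4 (parentNode): p
After 5 (firstChild): a
After 6 (parentNode): p
After 7 (firstChild): a
After 8 (lastChild): h1
After 9 (parentNode): a
After 10 (firstChild): h1
After 11 (firstChild): aside
After 12 (nextSibling): span

Answer: label > p > a > h1 > span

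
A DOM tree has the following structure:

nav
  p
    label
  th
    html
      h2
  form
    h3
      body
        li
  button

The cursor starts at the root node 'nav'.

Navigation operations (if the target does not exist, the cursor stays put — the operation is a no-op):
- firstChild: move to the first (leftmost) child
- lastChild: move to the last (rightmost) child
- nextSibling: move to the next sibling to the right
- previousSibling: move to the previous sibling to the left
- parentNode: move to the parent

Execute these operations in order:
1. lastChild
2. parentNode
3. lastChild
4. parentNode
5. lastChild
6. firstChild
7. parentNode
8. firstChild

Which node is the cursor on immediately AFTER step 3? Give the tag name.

Answer: button

Derivation:
After 1 (lastChild): button
After 2 (parentNode): nav
After 3 (lastChild): button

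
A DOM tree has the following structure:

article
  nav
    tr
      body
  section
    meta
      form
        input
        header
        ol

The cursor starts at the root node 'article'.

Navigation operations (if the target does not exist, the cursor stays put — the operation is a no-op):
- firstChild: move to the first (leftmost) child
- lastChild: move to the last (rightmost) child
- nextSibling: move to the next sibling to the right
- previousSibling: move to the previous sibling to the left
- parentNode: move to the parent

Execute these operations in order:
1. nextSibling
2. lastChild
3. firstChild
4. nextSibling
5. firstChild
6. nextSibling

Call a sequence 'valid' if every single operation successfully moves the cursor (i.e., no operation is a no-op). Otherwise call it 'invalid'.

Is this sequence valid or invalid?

After 1 (nextSibling): article (no-op, stayed)
After 2 (lastChild): section
After 3 (firstChild): meta
After 4 (nextSibling): meta (no-op, stayed)
After 5 (firstChild): form
After 6 (nextSibling): form (no-op, stayed)

Answer: invalid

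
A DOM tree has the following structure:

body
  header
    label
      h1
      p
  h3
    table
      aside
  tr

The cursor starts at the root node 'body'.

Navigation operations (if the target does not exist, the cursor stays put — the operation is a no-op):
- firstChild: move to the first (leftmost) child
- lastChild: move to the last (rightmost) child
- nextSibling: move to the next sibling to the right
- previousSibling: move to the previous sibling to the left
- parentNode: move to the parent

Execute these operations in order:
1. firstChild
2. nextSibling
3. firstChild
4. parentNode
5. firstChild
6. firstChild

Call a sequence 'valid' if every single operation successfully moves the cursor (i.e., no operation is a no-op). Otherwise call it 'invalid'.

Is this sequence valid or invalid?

Answer: valid

Derivation:
After 1 (firstChild): header
After 2 (nextSibling): h3
After 3 (firstChild): table
After 4 (parentNode): h3
After 5 (firstChild): table
After 6 (firstChild): aside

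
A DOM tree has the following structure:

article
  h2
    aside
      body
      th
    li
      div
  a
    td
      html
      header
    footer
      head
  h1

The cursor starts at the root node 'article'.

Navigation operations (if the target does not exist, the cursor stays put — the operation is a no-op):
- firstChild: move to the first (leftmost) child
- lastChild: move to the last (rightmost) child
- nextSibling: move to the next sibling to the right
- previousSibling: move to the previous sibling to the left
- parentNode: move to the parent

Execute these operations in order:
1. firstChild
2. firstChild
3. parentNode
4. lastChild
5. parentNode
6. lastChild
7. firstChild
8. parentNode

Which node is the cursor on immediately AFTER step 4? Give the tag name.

Answer: li

Derivation:
After 1 (firstChild): h2
After 2 (firstChild): aside
After 3 (parentNode): h2
After 4 (lastChild): li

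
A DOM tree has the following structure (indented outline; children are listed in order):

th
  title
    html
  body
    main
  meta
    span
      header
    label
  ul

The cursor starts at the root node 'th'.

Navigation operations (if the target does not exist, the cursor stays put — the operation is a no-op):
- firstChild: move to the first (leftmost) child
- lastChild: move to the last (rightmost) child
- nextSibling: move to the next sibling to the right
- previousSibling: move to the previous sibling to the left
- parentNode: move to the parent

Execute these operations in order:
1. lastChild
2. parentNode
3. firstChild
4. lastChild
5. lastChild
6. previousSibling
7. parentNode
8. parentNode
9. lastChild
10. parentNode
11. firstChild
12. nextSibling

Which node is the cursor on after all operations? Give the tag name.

After 1 (lastChild): ul
After 2 (parentNode): th
After 3 (firstChild): title
After 4 (lastChild): html
After 5 (lastChild): html (no-op, stayed)
After 6 (previousSibling): html (no-op, stayed)
After 7 (parentNode): title
After 8 (parentNode): th
After 9 (lastChild): ul
After 10 (parentNode): th
After 11 (firstChild): title
After 12 (nextSibling): body

Answer: body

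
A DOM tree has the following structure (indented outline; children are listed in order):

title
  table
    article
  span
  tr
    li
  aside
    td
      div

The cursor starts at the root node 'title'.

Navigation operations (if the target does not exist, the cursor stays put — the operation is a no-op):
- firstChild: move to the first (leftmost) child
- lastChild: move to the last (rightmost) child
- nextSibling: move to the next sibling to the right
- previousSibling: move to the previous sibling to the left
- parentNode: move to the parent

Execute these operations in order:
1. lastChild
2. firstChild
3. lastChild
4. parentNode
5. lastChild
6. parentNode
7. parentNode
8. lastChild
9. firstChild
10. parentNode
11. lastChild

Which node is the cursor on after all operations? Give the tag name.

After 1 (lastChild): aside
After 2 (firstChild): td
After 3 (lastChild): div
After 4 (parentNode): td
After 5 (lastChild): div
After 6 (parentNode): td
After 7 (parentNode): aside
After 8 (lastChild): td
After 9 (firstChild): div
After 10 (parentNode): td
After 11 (lastChild): div

Answer: div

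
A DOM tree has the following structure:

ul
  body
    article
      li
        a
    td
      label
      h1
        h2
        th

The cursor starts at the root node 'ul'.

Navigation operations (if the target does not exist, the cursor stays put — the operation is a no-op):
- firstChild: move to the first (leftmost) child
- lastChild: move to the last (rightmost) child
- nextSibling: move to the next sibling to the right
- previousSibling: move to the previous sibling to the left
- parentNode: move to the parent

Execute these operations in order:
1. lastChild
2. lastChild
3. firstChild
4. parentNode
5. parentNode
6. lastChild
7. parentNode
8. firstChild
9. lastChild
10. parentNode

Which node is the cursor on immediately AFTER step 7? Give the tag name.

After 1 (lastChild): body
After 2 (lastChild): td
After 3 (firstChild): label
After 4 (parentNode): td
After 5 (parentNode): body
After 6 (lastChild): td
After 7 (parentNode): body

Answer: body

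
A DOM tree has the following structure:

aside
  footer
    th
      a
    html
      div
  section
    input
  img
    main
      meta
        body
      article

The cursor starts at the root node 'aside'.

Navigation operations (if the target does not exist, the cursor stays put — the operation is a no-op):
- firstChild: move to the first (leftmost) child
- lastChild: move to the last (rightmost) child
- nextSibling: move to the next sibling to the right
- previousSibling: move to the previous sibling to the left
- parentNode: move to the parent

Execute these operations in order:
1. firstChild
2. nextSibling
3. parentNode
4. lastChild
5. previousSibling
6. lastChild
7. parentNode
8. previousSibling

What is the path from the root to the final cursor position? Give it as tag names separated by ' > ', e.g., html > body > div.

Answer: aside > footer

Derivation:
After 1 (firstChild): footer
After 2 (nextSibling): section
After 3 (parentNode): aside
After 4 (lastChild): img
After 5 (previousSibling): section
After 6 (lastChild): input
After 7 (parentNode): section
After 8 (previousSibling): footer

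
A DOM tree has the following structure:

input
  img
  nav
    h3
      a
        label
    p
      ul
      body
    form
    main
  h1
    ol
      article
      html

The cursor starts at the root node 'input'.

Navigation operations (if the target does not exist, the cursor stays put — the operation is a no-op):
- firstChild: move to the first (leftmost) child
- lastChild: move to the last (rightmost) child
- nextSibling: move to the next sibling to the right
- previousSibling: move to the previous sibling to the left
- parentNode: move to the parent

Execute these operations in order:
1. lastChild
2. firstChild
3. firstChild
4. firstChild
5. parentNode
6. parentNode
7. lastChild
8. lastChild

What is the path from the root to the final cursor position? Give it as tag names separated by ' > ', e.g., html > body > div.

Answer: input > h1 > ol > html

Derivation:
After 1 (lastChild): h1
After 2 (firstChild): ol
After 3 (firstChild): article
After 4 (firstChild): article (no-op, stayed)
After 5 (parentNode): ol
After 6 (parentNode): h1
After 7 (lastChild): ol
After 8 (lastChild): html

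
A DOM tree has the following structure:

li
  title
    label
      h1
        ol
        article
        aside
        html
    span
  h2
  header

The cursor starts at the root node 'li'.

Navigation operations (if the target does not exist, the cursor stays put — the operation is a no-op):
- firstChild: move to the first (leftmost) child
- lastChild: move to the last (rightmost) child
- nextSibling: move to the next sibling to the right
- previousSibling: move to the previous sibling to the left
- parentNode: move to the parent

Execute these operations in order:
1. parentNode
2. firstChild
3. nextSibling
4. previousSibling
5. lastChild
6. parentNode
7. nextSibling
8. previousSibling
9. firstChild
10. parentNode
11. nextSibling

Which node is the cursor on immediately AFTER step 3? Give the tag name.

After 1 (parentNode): li (no-op, stayed)
After 2 (firstChild): title
After 3 (nextSibling): h2

Answer: h2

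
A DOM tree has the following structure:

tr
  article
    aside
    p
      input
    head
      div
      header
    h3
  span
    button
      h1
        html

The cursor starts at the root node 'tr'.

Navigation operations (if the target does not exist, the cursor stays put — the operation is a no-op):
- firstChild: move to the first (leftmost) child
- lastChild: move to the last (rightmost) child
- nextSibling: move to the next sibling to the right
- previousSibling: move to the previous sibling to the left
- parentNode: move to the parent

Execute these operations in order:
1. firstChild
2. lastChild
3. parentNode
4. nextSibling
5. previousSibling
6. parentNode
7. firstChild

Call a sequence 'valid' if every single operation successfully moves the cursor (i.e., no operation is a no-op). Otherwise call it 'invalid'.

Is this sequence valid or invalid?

After 1 (firstChild): article
After 2 (lastChild): h3
After 3 (parentNode): article
After 4 (nextSibling): span
After 5 (previousSibling): article
After 6 (parentNode): tr
After 7 (firstChild): article

Answer: valid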